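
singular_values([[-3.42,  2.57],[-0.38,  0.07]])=[4.29, 0.17]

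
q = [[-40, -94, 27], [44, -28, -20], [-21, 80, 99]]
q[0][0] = -40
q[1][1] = -28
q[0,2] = 27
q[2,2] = 99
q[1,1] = -28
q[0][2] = 27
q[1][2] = -20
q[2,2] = 99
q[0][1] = -94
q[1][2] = -20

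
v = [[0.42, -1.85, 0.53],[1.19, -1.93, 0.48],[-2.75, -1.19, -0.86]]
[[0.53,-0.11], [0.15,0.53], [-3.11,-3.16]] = v @ [[-0.21, 0.88], [0.64, 0.36], [3.4, 0.36]]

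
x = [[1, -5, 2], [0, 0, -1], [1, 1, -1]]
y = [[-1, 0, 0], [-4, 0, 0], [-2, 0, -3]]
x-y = [[2, -5, 2], [4, 0, -1], [3, 1, 2]]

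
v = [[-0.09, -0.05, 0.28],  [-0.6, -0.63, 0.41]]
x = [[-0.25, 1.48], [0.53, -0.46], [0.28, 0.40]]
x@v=[[-0.87, -0.92, 0.54], [0.23, 0.26, -0.04], [-0.27, -0.27, 0.24]]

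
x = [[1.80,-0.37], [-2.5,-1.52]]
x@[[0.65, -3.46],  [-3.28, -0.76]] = [[2.38, -5.95],[3.36, 9.81]]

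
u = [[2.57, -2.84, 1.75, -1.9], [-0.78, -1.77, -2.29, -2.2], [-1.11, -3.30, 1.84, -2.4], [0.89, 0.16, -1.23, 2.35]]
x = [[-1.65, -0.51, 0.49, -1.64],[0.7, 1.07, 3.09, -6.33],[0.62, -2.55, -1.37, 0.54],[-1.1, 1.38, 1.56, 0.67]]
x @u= [[-5.85, 3.71, 1.20, -0.77], [-8.10, -15.09, 12.25, -25.98], [5.58, 7.36, 3.74, 8.99], [-5.04, -4.36, -3.04, -3.12]]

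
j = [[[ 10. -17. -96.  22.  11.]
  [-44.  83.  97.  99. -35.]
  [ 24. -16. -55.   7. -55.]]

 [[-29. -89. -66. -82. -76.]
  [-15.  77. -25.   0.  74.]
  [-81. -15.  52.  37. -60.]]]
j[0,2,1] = -16.0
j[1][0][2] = -66.0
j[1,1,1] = 77.0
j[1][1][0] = -15.0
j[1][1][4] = 74.0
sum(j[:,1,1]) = 160.0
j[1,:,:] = [[-29.0, -89.0, -66.0, -82.0, -76.0], [-15.0, 77.0, -25.0, 0.0, 74.0], [-81.0, -15.0, 52.0, 37.0, -60.0]]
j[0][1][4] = -35.0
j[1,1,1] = 77.0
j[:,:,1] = [[-17.0, 83.0, -16.0], [-89.0, 77.0, -15.0]]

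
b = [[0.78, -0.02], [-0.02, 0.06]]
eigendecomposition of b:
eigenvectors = [[1.00, 0.03], [-0.03, 1.0]]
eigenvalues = [0.78, 0.06]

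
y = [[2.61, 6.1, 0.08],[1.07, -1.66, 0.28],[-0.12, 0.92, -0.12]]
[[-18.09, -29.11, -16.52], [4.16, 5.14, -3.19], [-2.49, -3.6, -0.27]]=y@[[-0.35, -1.63, -4.32],[-2.81, -4.08, -0.86],[-0.46, 0.38, 0.0]]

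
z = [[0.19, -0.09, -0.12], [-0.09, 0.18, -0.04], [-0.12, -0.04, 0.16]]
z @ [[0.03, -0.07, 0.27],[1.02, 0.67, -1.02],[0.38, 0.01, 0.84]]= [[-0.13, -0.07, 0.04], [0.17, 0.13, -0.24], [0.02, -0.02, 0.14]]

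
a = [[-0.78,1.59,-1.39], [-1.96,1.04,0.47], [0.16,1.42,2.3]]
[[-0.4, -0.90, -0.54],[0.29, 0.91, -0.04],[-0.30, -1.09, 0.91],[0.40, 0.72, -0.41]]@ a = [[1.99, -2.34, -1.11],  [-2.02, 1.35, -0.07],  [2.52, -0.32, 2.0],  [-1.79, 0.8, -1.16]]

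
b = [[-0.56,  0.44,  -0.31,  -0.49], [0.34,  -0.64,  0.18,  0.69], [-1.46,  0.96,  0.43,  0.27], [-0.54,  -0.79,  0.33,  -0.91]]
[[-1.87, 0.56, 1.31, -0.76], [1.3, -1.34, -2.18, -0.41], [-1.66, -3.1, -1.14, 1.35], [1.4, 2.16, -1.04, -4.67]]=b@[[1.32, 1.32, 1.36, 2.19], [-0.94, -0.36, 1.91, 3.64], [2.98, -0.12, -1.19, 1.64], [-0.42, -2.89, -1.75, 1.27]]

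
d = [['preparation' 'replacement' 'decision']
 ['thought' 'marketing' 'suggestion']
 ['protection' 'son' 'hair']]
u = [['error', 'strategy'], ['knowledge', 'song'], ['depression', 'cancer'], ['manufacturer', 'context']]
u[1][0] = 'knowledge'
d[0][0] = 'preparation'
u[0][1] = 'strategy'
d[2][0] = 'protection'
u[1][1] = 'song'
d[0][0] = 'preparation'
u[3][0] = 'manufacturer'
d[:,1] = ['replacement', 'marketing', 'son']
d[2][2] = 'hair'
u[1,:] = ['knowledge', 'song']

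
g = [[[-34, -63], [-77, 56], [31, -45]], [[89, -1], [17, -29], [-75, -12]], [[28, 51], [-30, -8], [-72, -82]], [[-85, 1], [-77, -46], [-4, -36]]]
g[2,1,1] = -8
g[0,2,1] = -45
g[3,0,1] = 1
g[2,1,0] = -30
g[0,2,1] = -45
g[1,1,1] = -29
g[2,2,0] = -72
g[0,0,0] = -34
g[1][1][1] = -29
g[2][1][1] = -8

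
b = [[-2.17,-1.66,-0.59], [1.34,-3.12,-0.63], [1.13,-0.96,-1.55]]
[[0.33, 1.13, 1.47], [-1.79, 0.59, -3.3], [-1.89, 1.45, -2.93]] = b@[[-0.51, -0.19, -1.19], [0.21, -0.06, 0.39], [0.72, -1.04, 0.78]]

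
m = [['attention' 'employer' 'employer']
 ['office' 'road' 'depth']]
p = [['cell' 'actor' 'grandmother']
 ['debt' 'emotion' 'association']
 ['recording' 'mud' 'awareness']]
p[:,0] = ['cell', 'debt', 'recording']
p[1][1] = 'emotion'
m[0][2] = 'employer'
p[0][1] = 'actor'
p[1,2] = 'association'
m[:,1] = ['employer', 'road']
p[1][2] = 'association'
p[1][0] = 'debt'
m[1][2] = 'depth'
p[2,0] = 'recording'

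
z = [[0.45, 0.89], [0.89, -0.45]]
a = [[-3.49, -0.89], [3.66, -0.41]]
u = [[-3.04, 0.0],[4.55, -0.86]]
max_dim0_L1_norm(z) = 1.34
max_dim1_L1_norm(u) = 5.41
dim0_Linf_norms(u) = [4.55, 0.86]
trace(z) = 0.00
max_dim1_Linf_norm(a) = 3.66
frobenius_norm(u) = 5.54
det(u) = 2.61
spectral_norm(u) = 5.52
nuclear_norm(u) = 5.99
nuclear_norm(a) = 5.99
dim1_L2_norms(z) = [1.0, 1.0]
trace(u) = -3.90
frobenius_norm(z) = 1.41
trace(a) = -3.90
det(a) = 4.69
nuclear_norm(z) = 1.99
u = a + z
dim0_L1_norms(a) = [7.15, 1.3]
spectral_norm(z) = 1.00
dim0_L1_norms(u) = [7.59, 0.86]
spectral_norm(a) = 5.07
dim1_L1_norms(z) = [1.34, 1.34]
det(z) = -0.99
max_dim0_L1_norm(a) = 7.15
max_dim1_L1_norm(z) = 1.34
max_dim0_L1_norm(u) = 7.59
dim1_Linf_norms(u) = [3.04, 4.55]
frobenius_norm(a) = 5.15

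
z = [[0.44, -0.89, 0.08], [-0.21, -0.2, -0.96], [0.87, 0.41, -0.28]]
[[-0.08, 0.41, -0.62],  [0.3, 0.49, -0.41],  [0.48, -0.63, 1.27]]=z @ [[0.32, -0.47, 0.91], [0.21, -0.72, 1.15], [-0.43, -0.26, -0.01]]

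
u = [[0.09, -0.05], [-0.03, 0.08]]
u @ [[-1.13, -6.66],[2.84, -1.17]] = [[-0.24, -0.54], [0.26, 0.11]]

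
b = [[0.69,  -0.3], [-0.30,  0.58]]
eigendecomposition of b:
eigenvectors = [[0.77, 0.64], [-0.64, 0.77]]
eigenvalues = [0.94, 0.33]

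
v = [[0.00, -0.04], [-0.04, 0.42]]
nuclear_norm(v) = 0.43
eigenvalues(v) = [-0.0, 0.42]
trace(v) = 0.42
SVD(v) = [[-0.09, 1.00], [1.0, 0.09]] @ diag([0.4237755832643195, 0.003775583264319499]) @ [[-0.09, 1.0],[-1.00, -0.09]]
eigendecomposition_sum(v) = [[-0.0,-0.00], [-0.00,-0.0]] + [[0.00,-0.04], [-0.04,0.42]]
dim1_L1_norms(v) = [0.04, 0.46]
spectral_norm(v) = 0.42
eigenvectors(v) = [[-1.0,0.09], [-0.09,-1.00]]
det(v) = -0.00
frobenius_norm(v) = 0.42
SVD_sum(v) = [[0.00, -0.04], [-0.04, 0.42]] + [[-0.00,-0.0], [-0.00,-0.00]]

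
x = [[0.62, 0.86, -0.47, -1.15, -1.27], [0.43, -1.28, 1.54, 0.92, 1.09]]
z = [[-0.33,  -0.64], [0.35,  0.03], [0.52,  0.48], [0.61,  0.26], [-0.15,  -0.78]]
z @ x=[[-0.48, 0.54, -0.83, -0.21, -0.28], [0.23, 0.26, -0.12, -0.37, -0.41], [0.53, -0.17, 0.49, -0.16, -0.14], [0.49, 0.19, 0.11, -0.46, -0.49], [-0.43, 0.87, -1.13, -0.55, -0.66]]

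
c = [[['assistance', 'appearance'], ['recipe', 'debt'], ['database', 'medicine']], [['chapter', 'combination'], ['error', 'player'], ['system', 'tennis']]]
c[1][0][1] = 'combination'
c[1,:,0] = ['chapter', 'error', 'system']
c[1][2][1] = 'tennis'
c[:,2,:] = [['database', 'medicine'], ['system', 'tennis']]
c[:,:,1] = [['appearance', 'debt', 'medicine'], ['combination', 'player', 'tennis']]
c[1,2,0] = 'system'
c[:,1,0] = ['recipe', 'error']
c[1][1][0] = 'error'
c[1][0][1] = 'combination'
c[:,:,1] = [['appearance', 'debt', 'medicine'], ['combination', 'player', 'tennis']]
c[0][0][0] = 'assistance'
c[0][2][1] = 'medicine'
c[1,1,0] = 'error'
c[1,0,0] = 'chapter'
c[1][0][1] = 'combination'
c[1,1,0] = 'error'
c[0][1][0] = 'recipe'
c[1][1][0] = 'error'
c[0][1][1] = 'debt'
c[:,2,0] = ['database', 'system']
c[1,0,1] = 'combination'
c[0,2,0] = 'database'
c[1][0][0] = 'chapter'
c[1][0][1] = 'combination'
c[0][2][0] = 'database'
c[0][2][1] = 'medicine'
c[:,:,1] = [['appearance', 'debt', 'medicine'], ['combination', 'player', 'tennis']]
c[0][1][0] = 'recipe'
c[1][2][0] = 'system'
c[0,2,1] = 'medicine'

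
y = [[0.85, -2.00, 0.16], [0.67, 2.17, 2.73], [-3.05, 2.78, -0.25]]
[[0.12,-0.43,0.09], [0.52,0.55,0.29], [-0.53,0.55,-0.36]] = y @[[0.19,0.03,0.12], [0.03,0.23,0.01], [0.12,0.01,0.07]]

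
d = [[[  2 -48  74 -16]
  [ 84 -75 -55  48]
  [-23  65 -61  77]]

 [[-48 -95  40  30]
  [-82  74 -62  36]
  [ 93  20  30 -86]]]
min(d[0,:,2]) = -61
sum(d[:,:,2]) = -34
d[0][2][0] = -23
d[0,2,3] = 77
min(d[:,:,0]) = -82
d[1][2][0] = 93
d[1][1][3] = 36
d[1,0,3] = 30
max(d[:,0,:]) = 74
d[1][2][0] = 93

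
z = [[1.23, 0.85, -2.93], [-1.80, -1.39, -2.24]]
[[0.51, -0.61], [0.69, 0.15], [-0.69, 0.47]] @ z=[[1.73, 1.28, -0.13], [0.58, 0.38, -2.36], [-1.69, -1.24, 0.97]]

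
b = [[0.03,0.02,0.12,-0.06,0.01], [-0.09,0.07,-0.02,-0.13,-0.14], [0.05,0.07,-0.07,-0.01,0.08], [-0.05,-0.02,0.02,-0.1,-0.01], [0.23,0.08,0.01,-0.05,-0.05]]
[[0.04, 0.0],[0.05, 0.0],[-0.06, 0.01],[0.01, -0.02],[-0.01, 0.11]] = b @ [[-0.12,0.39], [0.02,0.08], [0.39,-0.07], [0.03,0.04], [-0.34,-0.25]]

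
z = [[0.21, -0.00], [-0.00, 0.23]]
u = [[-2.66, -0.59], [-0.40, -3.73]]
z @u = [[-0.56,  -0.12], [-0.09,  -0.86]]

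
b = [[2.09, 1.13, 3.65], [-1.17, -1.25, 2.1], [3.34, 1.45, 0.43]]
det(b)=10.053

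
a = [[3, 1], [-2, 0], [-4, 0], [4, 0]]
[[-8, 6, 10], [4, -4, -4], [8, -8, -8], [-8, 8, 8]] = a@[[-2, 2, 2], [-2, 0, 4]]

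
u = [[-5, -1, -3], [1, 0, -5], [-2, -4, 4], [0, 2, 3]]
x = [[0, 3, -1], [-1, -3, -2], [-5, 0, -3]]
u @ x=[[16, -12, 16], [25, 3, 14], [-16, 6, -2], [-17, -6, -13]]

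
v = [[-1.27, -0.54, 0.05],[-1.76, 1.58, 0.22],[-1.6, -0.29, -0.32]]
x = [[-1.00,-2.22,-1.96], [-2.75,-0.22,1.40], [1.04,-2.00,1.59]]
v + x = [[-2.27, -2.76, -1.91], [-4.51, 1.36, 1.62], [-0.56, -2.29, 1.27]]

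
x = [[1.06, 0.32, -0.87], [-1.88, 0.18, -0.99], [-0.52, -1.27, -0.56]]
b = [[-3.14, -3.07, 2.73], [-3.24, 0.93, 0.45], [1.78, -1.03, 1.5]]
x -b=[[4.20, 3.39, -3.6],[1.36, -0.75, -1.44],[-2.30, -0.24, -2.06]]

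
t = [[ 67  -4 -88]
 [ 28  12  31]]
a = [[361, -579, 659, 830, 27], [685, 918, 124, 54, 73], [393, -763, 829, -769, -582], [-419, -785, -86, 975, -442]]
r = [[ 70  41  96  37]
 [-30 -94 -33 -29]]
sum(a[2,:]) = -892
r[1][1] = -94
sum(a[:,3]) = 1090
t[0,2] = -88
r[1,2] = -33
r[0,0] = 70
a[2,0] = 393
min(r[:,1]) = -94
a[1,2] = 124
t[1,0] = 28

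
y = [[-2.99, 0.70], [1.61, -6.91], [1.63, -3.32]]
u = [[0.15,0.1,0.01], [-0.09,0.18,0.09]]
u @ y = [[-0.27, -0.62], [0.71, -1.61]]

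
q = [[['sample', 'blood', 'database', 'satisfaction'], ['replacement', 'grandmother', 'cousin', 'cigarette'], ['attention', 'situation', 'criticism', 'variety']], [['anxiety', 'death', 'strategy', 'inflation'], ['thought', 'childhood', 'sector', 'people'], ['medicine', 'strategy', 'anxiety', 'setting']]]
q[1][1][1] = 'childhood'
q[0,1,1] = 'grandmother'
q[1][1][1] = 'childhood'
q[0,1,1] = 'grandmother'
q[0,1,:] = ['replacement', 'grandmother', 'cousin', 'cigarette']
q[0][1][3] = 'cigarette'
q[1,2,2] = 'anxiety'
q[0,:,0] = ['sample', 'replacement', 'attention']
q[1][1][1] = 'childhood'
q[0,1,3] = 'cigarette'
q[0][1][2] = 'cousin'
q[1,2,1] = 'strategy'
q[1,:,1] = ['death', 'childhood', 'strategy']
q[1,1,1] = 'childhood'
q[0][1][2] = 'cousin'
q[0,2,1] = 'situation'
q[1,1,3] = 'people'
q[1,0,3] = 'inflation'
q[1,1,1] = 'childhood'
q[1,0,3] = 'inflation'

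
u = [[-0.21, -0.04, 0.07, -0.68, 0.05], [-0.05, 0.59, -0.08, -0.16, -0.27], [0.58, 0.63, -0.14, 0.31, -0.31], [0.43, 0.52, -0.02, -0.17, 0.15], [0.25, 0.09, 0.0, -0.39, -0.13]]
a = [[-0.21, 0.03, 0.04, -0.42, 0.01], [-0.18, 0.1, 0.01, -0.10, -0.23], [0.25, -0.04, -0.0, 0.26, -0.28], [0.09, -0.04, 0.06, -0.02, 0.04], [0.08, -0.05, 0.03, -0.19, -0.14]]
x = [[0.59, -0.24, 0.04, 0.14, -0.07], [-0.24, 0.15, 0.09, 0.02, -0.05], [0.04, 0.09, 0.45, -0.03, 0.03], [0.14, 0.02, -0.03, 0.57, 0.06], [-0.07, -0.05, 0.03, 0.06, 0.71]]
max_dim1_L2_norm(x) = 0.72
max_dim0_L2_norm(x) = 0.72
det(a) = -0.00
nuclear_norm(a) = 1.33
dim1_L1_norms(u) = [1.05, 1.15, 1.97, 1.29, 0.86]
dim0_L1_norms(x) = [1.08, 0.55, 0.64, 0.82, 0.92]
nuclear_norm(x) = 2.47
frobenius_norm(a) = 0.79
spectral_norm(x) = 0.77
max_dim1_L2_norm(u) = 0.97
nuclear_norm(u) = 2.91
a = u @ x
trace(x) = 2.47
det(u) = 0.00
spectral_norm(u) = 1.25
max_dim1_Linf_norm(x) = 0.71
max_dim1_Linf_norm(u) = 0.68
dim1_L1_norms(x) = [1.08, 0.55, 0.64, 0.82, 0.92]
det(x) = -0.00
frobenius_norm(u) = 1.63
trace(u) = -0.06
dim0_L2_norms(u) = [0.79, 1.01, 0.18, 0.87, 0.46]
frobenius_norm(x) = 1.27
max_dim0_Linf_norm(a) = 0.42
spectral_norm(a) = 0.64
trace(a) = -0.27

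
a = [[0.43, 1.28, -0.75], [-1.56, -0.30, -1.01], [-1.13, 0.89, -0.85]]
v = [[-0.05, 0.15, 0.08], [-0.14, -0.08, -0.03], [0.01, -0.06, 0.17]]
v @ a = [[-0.35, -0.04, -0.18], [0.1, -0.18, 0.21], [-0.09, 0.18, -0.09]]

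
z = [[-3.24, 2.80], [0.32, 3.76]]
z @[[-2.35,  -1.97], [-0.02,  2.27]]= [[7.56, 12.74], [-0.83, 7.90]]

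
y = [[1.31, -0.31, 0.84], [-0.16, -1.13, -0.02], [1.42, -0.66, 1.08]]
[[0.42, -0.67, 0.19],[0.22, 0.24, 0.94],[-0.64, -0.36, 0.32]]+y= [[1.73, -0.98, 1.03], [0.06, -0.89, 0.92], [0.78, -1.02, 1.40]]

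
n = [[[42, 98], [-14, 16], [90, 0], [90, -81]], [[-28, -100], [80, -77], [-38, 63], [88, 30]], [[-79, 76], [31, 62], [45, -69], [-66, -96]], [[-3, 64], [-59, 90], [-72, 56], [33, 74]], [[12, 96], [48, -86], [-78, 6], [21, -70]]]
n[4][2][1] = 6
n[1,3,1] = 30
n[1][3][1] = 30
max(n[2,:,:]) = 76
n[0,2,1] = 0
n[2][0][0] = -79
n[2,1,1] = 62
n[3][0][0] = -3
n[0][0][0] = 42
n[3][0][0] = -3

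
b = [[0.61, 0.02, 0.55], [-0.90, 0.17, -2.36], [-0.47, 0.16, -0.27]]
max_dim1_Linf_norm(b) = 2.36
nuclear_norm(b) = 3.30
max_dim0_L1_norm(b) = 3.18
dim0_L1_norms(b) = [1.98, 0.35, 3.18]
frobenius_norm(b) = 2.72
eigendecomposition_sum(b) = [[(0.32+0j), (0.06-0j), 0.04+0.00j], [0.34+0.00j, (0.07-0j), (0.04+0j)], [(-0.15+0j), (-0.03+0j), -0.02+0.00j]] + [[(0.14+0.03j), (-0.02-0.06j), (0.25-0.06j)], [(-0.62-0.26j), (0.05+0.28j), (-1.2+0.08j)], [-0.16+0.16j, 0.10+0.02j, (-0.13+0.38j)]] + [[(0.14-0.03j), (-0.02+0.06j), (0.25+0.06j)],[(-0.62+0.26j), 0.05-0.28j, -1.20-0.08j],[-0.16-0.16j, (0.1-0.02j), (-0.13-0.38j)]]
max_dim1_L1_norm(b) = 3.43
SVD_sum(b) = [[0.31, -0.05, 0.68], [-1.04, 0.17, -2.3], [-0.19, 0.03, -0.41]] + [[0.29, -0.03, -0.13],[0.14, -0.01, -0.06],[-0.30, 0.03, 0.14]] + [[0.01, 0.10, 0.0], [0.00, 0.01, 0.00], [0.01, 0.10, 0.00]]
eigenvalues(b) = [(0.37+0j), (0.07+0.7j), (0.07-0.7j)]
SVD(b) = [[-0.28, -0.67, 0.69], [0.95, -0.32, 0.08], [0.17, 0.68, 0.72]] @ diag([2.6737506594380434, 0.48331584058485394, 0.14269971756939426]) @ [[-0.41, 0.07, -0.91], [-0.91, 0.08, 0.42], [0.11, 0.99, 0.03]]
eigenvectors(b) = [[(0.66+0j), (0.2-0.04j), (0.2+0.04j)],[(0.69+0j), -0.93+0.00j, -0.93-0.00j],[-0.31+0.00j, (-0.12+0.29j), -0.12-0.29j]]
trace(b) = 0.51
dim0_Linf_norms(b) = [0.9, 0.17, 2.36]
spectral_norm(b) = 2.67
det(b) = 0.18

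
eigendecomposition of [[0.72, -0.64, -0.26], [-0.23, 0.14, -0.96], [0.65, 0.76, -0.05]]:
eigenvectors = [[(0.86+0j), -0.13+0.33j, (-0.13-0.33j)], [(-0.46+0j), (0.07+0.62j), (0.07-0.62j)], [(0.2+0j), 0.69+0.00j, (0.69-0j)]]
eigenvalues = [(1+0j), (-0.09+0.99j), (-0.09-0.99j)]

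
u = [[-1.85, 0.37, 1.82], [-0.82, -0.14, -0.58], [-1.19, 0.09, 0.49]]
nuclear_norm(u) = 3.98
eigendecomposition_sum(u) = [[(-0.93+0.19j), 0.18+0.13j, 0.91+0.60j],  [(-0.41-0.77j), -0.07+0.20j, -0.29+0.96j],  [(-0.6-0.29j), (0.04+0.15j), (0.25+0.72j)]] + [[-0.93-0.19j,(0.18-0.13j),0.91-0.60j], [(-0.41+0.77j),(-0.07-0.2j),-0.29-0.96j], [(-0.6+0.29j),0.04-0.15j,0.25-0.72j]] + [[0.00-0.00j, 0.00-0.00j, (-0-0j)], [-0.00+0.00j, -0.00+0.00j, 0j], [0.00-0.00j, -0j, -0.00-0.00j]]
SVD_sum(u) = [[-2.02, 0.32, 1.62], [-0.2, 0.03, 0.16], [-0.96, 0.15, 0.77]] + [[0.17, 0.05, 0.20], [-0.62, -0.17, -0.74], [-0.23, -0.06, -0.28]] + [[0.0, -0.0, 0.00], [0.00, -0.0, 0.00], [-0.00, 0.00, -0.00]]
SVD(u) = [[-0.90, 0.25, -0.36],[-0.09, -0.91, -0.41],[-0.43, -0.34, 0.84]] @ diag([2.8975829553389665, 1.080977338721203, 0.0010050374752087283]) @ [[0.78,-0.12,-0.62], [0.63,0.18,0.76], [-0.01,0.98,-0.21]]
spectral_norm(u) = 2.90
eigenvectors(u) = [[(0.65+0j), (0.65-0j), (0.01+0j)],[0.17+0.58j, 0.17-0.58j, (-0.98+0j)],[0.36+0.28j, 0.36-0.28j, 0.21+0.00j]]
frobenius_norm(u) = 3.09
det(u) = -0.00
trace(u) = -1.50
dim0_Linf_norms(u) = [1.85, 0.37, 1.82]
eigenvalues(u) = [(-0.75+1.11j), (-0.75-1.11j), (-0+0j)]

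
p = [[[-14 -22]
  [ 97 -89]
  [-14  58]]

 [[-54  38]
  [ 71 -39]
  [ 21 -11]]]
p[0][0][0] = -14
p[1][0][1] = 38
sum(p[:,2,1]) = 47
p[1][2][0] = 21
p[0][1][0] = 97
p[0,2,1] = 58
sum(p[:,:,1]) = -65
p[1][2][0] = 21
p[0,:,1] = [-22, -89, 58]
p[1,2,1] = -11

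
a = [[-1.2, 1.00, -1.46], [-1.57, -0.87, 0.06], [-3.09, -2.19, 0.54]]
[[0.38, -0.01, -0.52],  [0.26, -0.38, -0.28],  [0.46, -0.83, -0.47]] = a @ [[-0.16, 0.2, 0.26], [-0.02, 0.07, -0.14], [-0.14, -0.11, 0.05]]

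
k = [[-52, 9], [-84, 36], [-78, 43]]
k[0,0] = -52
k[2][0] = -78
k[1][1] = 36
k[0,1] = 9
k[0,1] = 9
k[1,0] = -84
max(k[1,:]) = 36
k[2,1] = 43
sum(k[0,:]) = -43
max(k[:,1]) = 43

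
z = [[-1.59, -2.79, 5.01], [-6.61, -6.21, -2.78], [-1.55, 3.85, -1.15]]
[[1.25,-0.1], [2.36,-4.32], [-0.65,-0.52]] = z @ [[-0.18, 0.47],[-0.22, 0.11],[0.07, 0.19]]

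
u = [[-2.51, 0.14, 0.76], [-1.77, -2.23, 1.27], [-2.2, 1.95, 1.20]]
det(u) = 6.487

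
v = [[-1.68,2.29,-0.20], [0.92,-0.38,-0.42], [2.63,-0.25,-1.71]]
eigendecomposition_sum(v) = [[-1.44, 1.31, 0.22], [1.07, -0.98, -0.16], [3.33, -3.05, -0.51]] + [[-0.24, 0.97, -0.42], [-0.15, 0.60, -0.26], [-0.70, 2.80, -1.20]] + [[0.00, 0.0, -0.0], [0.0, 0.00, -0.0], [0.0, 0.0, -0.00]]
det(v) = 0.00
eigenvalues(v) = [-2.92, -0.85, 0.0]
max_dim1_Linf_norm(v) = 2.63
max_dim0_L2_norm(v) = 3.25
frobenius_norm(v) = 4.38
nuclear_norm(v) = 5.93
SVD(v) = [[-0.61,  -0.78,  -0.13], [0.28,  -0.05,  -0.96], [0.75,  -0.62,  0.25]] @ diag([3.8591590908446336, 2.0698045480216427, 0.0004945099977181357]) @ [[0.84, -0.44, -0.33],[-0.17, -0.78, 0.6],[-0.52, -0.44, -0.73]]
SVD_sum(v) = [[-1.96, 1.02, 0.77], [0.9, -0.47, -0.35], [2.41, -1.25, -0.95]] + [[0.28,1.27,-0.97], [0.02,0.09,-0.07], [0.22,1.0,-0.76]] + [[0.0, 0.0, 0.00], [0.00, 0.00, 0.00], [-0.00, -0.0, -0.0]]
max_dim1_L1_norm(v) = 4.59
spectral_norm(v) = 3.86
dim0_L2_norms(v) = [3.25, 2.33, 1.77]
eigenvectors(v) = [[0.38, -0.32, -0.52],[-0.28, -0.20, -0.44],[-0.88, -0.93, -0.73]]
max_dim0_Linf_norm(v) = 2.63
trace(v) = -3.77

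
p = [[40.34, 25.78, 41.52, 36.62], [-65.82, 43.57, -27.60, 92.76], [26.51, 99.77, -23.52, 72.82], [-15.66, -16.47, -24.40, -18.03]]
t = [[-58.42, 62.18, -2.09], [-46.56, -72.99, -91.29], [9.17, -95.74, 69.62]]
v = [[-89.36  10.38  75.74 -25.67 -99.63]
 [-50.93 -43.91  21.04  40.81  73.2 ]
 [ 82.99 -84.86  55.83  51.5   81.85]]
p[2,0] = 26.51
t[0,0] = -58.42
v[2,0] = 82.99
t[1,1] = -72.99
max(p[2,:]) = 99.77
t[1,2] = -91.29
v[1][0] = -50.93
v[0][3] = -25.67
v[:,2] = [75.74, 21.04, 55.83]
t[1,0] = -46.56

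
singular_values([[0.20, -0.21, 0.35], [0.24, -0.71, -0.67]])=[1.01, 0.45]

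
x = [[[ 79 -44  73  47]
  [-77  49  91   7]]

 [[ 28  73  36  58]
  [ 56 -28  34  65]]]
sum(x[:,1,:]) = 197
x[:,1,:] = [[-77, 49, 91, 7], [56, -28, 34, 65]]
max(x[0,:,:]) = 91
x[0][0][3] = 47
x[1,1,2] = 34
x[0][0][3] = 47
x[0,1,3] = 7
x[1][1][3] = 65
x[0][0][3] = 47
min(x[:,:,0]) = -77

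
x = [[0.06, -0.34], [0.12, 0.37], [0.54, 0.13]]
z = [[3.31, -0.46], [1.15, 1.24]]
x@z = [[-0.19, -0.45],  [0.82, 0.40],  [1.94, -0.09]]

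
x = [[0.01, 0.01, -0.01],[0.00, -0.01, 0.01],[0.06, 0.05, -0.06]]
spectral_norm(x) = 0.10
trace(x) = -0.06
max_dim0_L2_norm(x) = 0.06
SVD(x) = [[-0.17, 0.08, -0.98], [0.11, -0.99, -0.1], [-0.98, -0.13, 0.16]] @ diag([0.10061785380991797, 0.00864439996254774, 0.001149714735697749]) @ [[-0.6,  -0.51,  0.61], [-0.79,  0.50,  -0.35], [-0.12,  -0.70,  -0.71]]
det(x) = 0.00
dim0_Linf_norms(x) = [0.06, 0.05, 0.06]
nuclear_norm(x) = 0.11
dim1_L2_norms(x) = [0.02, 0.01, 0.1]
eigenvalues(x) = [-0.06, 0.0, -0.0]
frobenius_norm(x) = 0.10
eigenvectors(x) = [[0.17, 0.36, 0.25], [-0.19, 0.54, -0.84], [0.97, 0.76, -0.48]]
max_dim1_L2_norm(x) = 0.1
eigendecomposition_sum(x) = [[0.01, 0.01, -0.01], [-0.01, -0.01, 0.01], [0.05, 0.05, -0.06]] + [[0.0, 0.0, -0.00], [0.00, 0.00, -0.00], [0.01, 0.00, -0.00]] + [[-0.0, 0.00, 0.00], [0.01, -0.00, -0.0], [0.0, -0.00, -0.0]]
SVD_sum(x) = [[0.01, 0.01, -0.01],[-0.01, -0.01, 0.01],[0.06, 0.05, -0.06]] + [[-0.0, 0.00, -0.0], [0.01, -0.00, 0.00], [0.00, -0.00, 0.0]] + [[0.00, 0.00, 0.0], [0.00, 0.00, 0.00], [-0.0, -0.00, -0.00]]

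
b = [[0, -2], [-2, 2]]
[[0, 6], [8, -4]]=b @ [[-4, -1], [0, -3]]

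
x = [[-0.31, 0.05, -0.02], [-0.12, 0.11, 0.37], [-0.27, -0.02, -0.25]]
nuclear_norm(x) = 0.90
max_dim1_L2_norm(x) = 0.4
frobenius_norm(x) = 0.63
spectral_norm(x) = 0.47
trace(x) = -0.45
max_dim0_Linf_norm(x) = 0.37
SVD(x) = [[-0.37, -0.63, -0.69],[0.55, -0.74, 0.38],[-0.75, -0.24, 0.62]] @ diag([0.4739686793504678, 0.4165724846784216, 0.004588682122325024]) @ [[0.53, 0.12, 0.84], [0.83, -0.26, -0.49], [-0.16, -0.96, 0.24]]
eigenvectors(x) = [[(-0.45+0j), -0.18+0.03j, (-0.18-0.03j)],[(0.46+0j), (-0.94+0j), -0.94-0.00j],[-0.77+0.00j, 0.29-0.09j, (0.29+0.09j)]]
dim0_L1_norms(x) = [0.7, 0.18, 0.64]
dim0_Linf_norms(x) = [0.31, 0.11, 0.37]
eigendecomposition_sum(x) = [[(-0.23+0j), (0.02-0j), -0.08-0.00j],[(0.24-0j), -0.02+0.00j, (0.08+0j)],[(-0.4+0j), (0.03-0j), -0.14-0.00j]] + [[-0.04-0.01j, (0.02+0.01j), (0.03+0.02j)], [(-0.18-0.11j), 0.07+0.07j, (0.14+0.11j)], [0.07+0.02j, -0.03-0.02j, (-0.05-0.02j)]] + [[(-0.04+0.01j), (0.02-0.01j), 0.03-0.02j], [(-0.18+0.11j), 0.07-0.07j, (0.14-0.11j)], [(0.07-0.02j), -0.03+0.02j, (-0.05+0.02j)]]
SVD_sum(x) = [[-0.09, -0.02, -0.15],[0.14, 0.03, 0.22],[-0.19, -0.04, -0.30]] + [[-0.22, 0.07, 0.13], [-0.26, 0.08, 0.15], [-0.08, 0.03, 0.05]] + [[0.00, 0.0, -0.0],[-0.0, -0.0, 0.00],[-0.00, -0.0, 0.0]]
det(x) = -0.00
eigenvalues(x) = [(-0.4+0j), (-0.03+0.04j), (-0.03-0.04j)]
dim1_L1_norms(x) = [0.38, 0.6, 0.54]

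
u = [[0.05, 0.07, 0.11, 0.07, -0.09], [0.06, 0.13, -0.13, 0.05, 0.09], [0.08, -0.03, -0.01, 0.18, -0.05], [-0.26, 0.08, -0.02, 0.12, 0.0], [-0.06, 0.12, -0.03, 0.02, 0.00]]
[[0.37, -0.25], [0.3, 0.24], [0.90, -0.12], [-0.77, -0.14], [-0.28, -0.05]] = u @ [[4.13, 0.43], [-0.74, -0.21], [-0.0, -0.05], [3.05, -0.14], [0.00, 2.72]]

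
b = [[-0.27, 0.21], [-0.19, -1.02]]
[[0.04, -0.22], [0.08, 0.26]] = b@[[-0.19,0.53],[-0.04,-0.35]]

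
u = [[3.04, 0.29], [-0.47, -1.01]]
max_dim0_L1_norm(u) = 3.51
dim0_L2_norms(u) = [3.08, 1.05]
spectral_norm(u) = 3.11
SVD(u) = [[-0.98,  0.20], [0.20,  0.98]] @ diag([3.1108001943490042, 0.9431978322908707]) @ [[-0.99,  -0.16], [0.16,  -0.99]]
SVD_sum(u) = [[3.01, 0.48], [-0.61, -0.10]] + [[0.03, -0.19], [0.14, -0.91]]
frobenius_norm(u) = 3.25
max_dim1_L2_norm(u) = 3.05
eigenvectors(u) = [[0.99, -0.07], [-0.12, 1.0]]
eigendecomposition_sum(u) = [[3.03, 0.22], [-0.35, -0.03]] + [[0.01, 0.07], [-0.12, -0.98]]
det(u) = -2.93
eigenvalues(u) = [3.01, -0.98]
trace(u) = 2.03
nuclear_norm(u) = 4.05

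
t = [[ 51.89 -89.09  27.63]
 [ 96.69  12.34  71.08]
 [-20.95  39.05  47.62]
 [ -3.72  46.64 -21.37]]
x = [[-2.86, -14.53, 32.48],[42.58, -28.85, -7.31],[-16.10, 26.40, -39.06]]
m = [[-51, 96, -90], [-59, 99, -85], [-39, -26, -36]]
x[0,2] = 32.48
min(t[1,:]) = 12.34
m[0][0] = -51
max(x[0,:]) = 32.48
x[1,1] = -28.85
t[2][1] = 39.05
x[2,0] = -16.1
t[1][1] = 12.34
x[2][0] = -16.1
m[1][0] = -59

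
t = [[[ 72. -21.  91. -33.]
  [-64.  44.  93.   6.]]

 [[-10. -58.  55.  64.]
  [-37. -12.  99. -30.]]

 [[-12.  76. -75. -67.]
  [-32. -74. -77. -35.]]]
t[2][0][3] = -67.0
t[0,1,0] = -64.0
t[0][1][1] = 44.0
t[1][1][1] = -12.0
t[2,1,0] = -32.0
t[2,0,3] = -67.0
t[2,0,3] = -67.0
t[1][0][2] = 55.0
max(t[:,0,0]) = 72.0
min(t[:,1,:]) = -77.0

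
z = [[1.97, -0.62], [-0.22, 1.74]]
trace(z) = 3.71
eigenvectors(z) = [[0.92, 0.78],[-0.4, 0.63]]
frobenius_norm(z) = 2.71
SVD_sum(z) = [[1.45, -1.23],  [-0.99, 0.84]] + [[0.52,0.61], [0.77,0.9]]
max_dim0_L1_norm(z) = 2.36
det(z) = 3.29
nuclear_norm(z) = 3.73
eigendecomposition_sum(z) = [[1.45, -1.80], [-0.64, 0.79]] + [[0.52, 1.18], [0.42, 0.95]]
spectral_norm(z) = 2.30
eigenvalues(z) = [2.24, 1.47]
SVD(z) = [[-0.83,0.56], [0.56,0.83]] @ diag([2.3012100466241803, 1.43029099183206]) @ [[-0.76, 0.65], [0.65, 0.76]]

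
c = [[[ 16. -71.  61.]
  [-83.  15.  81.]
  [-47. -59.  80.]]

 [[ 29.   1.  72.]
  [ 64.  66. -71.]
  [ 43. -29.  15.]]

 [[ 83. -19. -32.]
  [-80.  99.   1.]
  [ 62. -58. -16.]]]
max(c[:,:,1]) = 99.0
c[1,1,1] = 66.0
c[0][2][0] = -47.0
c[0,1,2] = 81.0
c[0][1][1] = 15.0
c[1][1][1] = 66.0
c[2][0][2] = -32.0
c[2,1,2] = 1.0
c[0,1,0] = -83.0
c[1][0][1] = 1.0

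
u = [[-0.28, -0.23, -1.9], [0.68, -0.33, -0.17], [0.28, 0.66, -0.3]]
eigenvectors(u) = [[(-0.77+0j), (-0.77-0j), (0.69+0j)], [-0.21+0.44j, -0.21-0.44j, (-0.64+0j)], [(0.15+0.38j), 0.15-0.38j, (0.33+0j)]]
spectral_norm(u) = 1.95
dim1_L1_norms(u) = [2.41, 1.18, 1.24]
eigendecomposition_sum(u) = [[(-0.01+0.4j), (-0.36+0.28j), -0.66-0.29j], [(0.22+0.12j), (0.06+0.29j), -0.35+0.30j], [(0.2-0.07j), (0.21+0.12j), (-0.01+0.39j)]] + [[(-0.01-0.4j), (-0.36-0.28j), -0.66+0.29j], [(0.22-0.12j), 0.06-0.29j, (-0.35-0.3j)], [(0.2+0.07j), 0.21-0.12j, (-0.01-0.39j)]] + [[(-0.25+0j),0.49-0.00j,(-0.57+0j)], [0.23-0.00j,(-0.45+0j),(0.53-0j)], [-0.12+0.00j,(0.24-0j),-0.28+0.00j]]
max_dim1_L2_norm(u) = 1.93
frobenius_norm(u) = 2.22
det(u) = -1.12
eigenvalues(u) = [(0.04+1.07j), (0.04-1.07j), (-0.98+0j)]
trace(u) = -0.91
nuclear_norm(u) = 3.47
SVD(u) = [[-0.99,0.07,-0.1], [-0.07,-1.00,-0.07], [-0.11,-0.06,0.99]] @ diag([1.9471717857090798, 0.7658255342619058, 0.7533480523708699]) @ [[0.1, 0.09, 0.99], [-0.93, 0.36, 0.07], [0.35, 0.93, -0.12]]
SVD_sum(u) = [[-0.2, -0.18, -1.91],[-0.01, -0.01, -0.13],[-0.02, -0.02, -0.2]] + [[-0.05, 0.02, 0.00], [0.71, -0.27, -0.05], [0.04, -0.02, -0.00]] + [[-0.03,-0.07,0.01], [-0.02,-0.05,0.01], [0.26,0.7,-0.09]]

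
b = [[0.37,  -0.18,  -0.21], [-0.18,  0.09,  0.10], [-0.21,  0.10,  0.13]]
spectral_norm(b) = 0.58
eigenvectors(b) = [[-0.8, 0.53, 0.29], [0.39, 0.82, -0.43], [0.46, 0.23, 0.86]]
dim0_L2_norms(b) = [0.46, 0.22, 0.27]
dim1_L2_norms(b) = [0.46, 0.22, 0.27]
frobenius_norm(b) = 0.58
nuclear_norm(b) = 0.59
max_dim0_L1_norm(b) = 0.76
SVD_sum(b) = [[0.37, -0.18, -0.21], [-0.18, 0.09, 0.10], [-0.21, 0.10, 0.12]] + [[0.00, -0.0, 0.00], [-0.00, 0.00, -0.0], [0.0, -0.0, 0.01]] + [[0.00,0.0,0.0],[0.00,0.00,0.00],[0.00,0.00,0.0]]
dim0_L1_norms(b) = [0.76, 0.37, 0.44]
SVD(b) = [[-0.8, 0.29, 0.53], [0.39, -0.43, 0.82], [0.46, 0.86, 0.23]] @ diag([0.5786173937932363, 0.009999999999999998, 0.0013826062067637565]) @ [[-0.80, 0.39, 0.46], [0.29, -0.43, 0.86], [0.53, 0.82, 0.23]]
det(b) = 0.00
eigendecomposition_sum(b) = [[0.37, -0.18, -0.21], [-0.18, 0.09, 0.1], [-0.21, 0.10, 0.12]] + [[0.00, 0.0, 0.0], [0.0, 0.00, 0.00], [0.00, 0.00, 0.0]] + [[0.00, -0.00, 0.0], [-0.0, 0.0, -0.00], [0.0, -0.0, 0.01]]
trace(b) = 0.59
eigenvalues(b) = [0.58, 0.0, 0.01]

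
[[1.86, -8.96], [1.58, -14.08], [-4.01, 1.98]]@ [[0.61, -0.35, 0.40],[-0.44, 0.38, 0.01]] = [[5.08, -4.06, 0.65], [7.16, -5.90, 0.49], [-3.32, 2.16, -1.58]]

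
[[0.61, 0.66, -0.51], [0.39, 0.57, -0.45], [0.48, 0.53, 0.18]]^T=[[0.61,  0.39,  0.48], [0.66,  0.57,  0.53], [-0.51,  -0.45,  0.18]]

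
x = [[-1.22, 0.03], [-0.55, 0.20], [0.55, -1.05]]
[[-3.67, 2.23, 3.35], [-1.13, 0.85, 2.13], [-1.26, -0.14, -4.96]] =x@ [[3.08, -1.85, -2.66],[2.81, -0.84, 3.33]]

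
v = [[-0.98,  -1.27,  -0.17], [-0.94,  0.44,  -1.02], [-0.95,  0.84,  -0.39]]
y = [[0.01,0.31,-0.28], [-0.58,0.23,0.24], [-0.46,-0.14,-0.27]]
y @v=[[-0.04, -0.11, -0.21], [0.12, 1.04, -0.23], [0.84, 0.3, 0.33]]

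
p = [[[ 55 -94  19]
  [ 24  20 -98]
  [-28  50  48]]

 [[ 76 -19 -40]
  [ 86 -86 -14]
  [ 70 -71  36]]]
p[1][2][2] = 36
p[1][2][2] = 36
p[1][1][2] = -14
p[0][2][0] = -28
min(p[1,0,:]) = -40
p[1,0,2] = -40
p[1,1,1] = -86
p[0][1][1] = 20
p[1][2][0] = 70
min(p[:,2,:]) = -71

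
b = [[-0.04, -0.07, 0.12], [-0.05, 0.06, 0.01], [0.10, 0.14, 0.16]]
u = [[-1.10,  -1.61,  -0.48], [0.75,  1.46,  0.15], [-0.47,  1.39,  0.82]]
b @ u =[[-0.06, 0.13, 0.11], [0.1, 0.18, 0.04], [-0.08, 0.27, 0.10]]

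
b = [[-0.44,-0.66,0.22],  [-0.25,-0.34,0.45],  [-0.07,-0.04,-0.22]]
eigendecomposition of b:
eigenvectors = [[-0.9, -0.78, 0.87], [-0.41, 0.62, 0.04], [-0.16, 0.11, 0.48]]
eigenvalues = [-0.7, 0.05, -0.35]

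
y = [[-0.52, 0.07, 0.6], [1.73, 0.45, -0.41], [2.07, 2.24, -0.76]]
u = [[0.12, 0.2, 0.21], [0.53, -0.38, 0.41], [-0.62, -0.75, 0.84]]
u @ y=[[0.72, 0.57, -0.17], [-0.08, 0.78, 0.16], [0.76, 1.50, -0.7]]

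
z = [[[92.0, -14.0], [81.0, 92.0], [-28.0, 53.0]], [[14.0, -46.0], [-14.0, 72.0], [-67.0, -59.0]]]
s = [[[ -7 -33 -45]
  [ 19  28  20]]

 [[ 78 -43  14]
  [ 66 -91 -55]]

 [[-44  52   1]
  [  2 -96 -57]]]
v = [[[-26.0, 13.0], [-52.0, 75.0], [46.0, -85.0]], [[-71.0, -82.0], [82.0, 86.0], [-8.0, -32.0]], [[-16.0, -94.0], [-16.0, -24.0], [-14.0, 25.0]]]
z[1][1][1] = 72.0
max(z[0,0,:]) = 92.0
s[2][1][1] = -96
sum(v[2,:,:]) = -139.0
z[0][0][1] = -14.0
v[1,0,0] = -71.0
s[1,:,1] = [-43, -91]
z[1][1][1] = 72.0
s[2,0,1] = 52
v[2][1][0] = -16.0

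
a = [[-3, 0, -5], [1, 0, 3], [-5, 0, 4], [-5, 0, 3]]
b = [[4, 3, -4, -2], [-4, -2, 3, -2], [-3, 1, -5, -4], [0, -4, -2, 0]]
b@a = [[21, 0, -33], [5, 0, 20], [55, 0, -14], [6, 0, -20]]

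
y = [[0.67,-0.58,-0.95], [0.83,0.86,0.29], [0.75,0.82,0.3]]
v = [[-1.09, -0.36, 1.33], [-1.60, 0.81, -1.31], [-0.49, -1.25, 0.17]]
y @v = [[0.66, 0.48, 1.49], [-2.42, 0.04, 0.03], [-2.28, 0.02, -0.03]]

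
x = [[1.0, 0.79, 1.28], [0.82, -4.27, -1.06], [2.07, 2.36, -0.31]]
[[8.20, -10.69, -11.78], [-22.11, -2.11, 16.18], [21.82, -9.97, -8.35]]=x @ [[3.74, -5.84, -1.92], [5.94, 0.37, -2.65], [-0.18, -4.02, -6.07]]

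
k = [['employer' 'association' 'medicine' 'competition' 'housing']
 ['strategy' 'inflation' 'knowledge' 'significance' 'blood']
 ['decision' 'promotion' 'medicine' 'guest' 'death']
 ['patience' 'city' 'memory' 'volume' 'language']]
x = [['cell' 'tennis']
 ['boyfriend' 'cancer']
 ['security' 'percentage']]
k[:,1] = ['association', 'inflation', 'promotion', 'city']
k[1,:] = ['strategy', 'inflation', 'knowledge', 'significance', 'blood']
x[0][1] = 'tennis'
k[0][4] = 'housing'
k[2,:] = ['decision', 'promotion', 'medicine', 'guest', 'death']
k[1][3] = 'significance'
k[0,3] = 'competition'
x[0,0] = 'cell'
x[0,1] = 'tennis'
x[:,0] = ['cell', 'boyfriend', 'security']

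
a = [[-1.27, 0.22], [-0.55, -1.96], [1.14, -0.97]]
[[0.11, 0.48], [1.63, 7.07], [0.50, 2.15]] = a@[[-0.22, -0.96], [-0.77, -3.34]]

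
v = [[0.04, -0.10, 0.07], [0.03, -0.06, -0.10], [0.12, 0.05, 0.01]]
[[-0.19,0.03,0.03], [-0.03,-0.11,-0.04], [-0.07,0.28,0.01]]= v @ [[-1.03,1.82,0.06], [1.10,1.11,-0.01], [-0.62,0.94,0.42]]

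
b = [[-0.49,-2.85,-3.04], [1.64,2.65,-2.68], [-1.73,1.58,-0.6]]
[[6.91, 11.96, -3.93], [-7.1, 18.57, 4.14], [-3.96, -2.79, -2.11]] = b@[[-0.06, 3.40, 1.80], [-2.53, 0.19, 0.75], [0.11, -4.66, 0.30]]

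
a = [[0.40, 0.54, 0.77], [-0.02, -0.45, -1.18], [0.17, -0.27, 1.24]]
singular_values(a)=[1.93, 0.68, 0.29]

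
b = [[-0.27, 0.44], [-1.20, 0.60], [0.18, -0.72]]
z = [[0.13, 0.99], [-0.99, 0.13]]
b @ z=[[-0.47, -0.21], [-0.75, -1.11], [0.74, 0.08]]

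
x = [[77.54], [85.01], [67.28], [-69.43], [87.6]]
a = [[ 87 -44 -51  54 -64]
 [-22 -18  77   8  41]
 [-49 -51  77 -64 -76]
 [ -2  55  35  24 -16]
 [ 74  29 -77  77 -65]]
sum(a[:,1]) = -29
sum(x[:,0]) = 248.0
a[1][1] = -18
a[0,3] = 54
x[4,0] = 87.6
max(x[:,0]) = 87.6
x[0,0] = 77.54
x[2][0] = 67.28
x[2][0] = 67.28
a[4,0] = 74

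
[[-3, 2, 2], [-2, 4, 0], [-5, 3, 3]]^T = [[-3, -2, -5], [2, 4, 3], [2, 0, 3]]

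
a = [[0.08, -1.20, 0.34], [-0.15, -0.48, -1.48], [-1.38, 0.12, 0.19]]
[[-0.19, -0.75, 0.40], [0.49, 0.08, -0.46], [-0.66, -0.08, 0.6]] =a @[[0.43, 0.07, -0.40],[0.07, 0.56, -0.24],[-0.4, -0.24, 0.43]]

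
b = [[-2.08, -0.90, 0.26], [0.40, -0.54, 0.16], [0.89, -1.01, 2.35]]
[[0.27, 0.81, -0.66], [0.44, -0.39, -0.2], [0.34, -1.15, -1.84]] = b @ [[0.17, -0.53, 0.12], [-0.77, 0.28, 0.25], [-0.25, -0.17, -0.72]]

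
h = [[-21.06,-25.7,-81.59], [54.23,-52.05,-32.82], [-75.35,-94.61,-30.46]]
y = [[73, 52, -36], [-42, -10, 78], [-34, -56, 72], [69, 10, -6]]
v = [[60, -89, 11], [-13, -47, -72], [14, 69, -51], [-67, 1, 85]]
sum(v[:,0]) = -6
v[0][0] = 60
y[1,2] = 78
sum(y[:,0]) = 66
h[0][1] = -25.7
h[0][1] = -25.7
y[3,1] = 10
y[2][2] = 72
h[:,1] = [-25.7, -52.05, -94.61]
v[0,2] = 11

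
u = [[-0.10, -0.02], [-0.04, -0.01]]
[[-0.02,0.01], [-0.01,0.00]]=u @ [[0.25, -0.06],[-0.07, -0.25]]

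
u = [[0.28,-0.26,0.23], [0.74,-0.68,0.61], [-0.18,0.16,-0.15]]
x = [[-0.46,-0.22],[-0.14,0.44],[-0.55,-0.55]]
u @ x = [[-0.22,-0.3], [-0.58,-0.80], [0.14,0.19]]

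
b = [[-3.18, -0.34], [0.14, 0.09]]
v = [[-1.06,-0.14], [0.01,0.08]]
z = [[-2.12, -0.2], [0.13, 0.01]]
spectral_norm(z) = 2.13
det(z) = 0.00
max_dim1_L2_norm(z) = 2.13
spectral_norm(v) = 1.07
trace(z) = -2.11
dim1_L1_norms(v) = [1.2, 0.09]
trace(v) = -0.98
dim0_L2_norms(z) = [2.12, 0.2]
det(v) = -0.08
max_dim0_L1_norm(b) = 3.32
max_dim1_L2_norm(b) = 3.2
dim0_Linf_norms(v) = [1.06, 0.14]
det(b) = -0.24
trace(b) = -3.09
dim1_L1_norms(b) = [3.52, 0.23]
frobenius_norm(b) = 3.20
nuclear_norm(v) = 1.15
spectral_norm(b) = 3.20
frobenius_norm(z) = 2.13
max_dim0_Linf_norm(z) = 2.12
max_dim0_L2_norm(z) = 2.12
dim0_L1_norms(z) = [2.25, 0.21]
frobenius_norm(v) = 1.07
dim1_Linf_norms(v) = [1.06, 0.08]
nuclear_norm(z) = 2.14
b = v + z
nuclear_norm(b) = 3.28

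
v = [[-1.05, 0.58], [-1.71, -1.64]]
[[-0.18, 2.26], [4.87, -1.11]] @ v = [[-3.68, -3.81], [-3.22, 4.64]]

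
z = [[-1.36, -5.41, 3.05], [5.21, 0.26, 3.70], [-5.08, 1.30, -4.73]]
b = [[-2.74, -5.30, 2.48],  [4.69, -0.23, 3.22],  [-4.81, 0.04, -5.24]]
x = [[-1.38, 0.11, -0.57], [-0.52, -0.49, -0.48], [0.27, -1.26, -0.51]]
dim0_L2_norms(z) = [7.4, 5.57, 6.74]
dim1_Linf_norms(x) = [1.38, 0.52, 1.26]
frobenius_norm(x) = 2.21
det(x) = -0.00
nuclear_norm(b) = 16.44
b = z + x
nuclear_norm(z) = 15.86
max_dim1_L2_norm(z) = 7.06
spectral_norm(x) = 1.65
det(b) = -53.39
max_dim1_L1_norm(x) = 2.06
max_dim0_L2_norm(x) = 1.5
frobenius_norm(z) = 11.45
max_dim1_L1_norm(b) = 10.52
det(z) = 1.27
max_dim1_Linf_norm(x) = 1.38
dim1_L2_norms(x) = [1.5, 0.86, 1.39]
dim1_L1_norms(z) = [9.82, 9.17, 11.11]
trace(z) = -5.83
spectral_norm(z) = 9.61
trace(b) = -8.21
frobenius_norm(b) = 11.17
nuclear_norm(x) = 3.13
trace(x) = -2.38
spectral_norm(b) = 9.06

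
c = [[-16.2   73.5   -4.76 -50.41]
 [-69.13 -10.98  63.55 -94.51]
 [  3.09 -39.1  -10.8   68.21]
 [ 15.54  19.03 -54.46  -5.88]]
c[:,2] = [-4.76, 63.55, -10.8, -54.46]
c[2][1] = -39.1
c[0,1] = 73.5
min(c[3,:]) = -54.46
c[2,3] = 68.21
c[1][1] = -10.98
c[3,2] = -54.46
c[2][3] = 68.21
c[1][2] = 63.55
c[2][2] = -10.8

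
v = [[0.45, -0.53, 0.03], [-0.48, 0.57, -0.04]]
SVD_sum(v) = [[0.45, -0.53, 0.03], [-0.48, 0.57, -0.04]] + [[0.00, 0.00, -0.0], [0.00, 0.0, -0.0]]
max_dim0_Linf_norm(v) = 0.57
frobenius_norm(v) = 1.02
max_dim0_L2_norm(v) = 0.78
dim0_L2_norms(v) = [0.66, 0.78, 0.05]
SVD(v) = [[-0.68,0.73], [0.73,0.68]] @ diag([1.0203759951401286, 0.005729619689940393]) @ [[-0.64, 0.76, -0.05], [0.3, 0.20, -0.93]]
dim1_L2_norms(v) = [0.7, 0.75]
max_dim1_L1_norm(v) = 1.09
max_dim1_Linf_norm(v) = 0.57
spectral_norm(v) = 1.02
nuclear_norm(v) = 1.03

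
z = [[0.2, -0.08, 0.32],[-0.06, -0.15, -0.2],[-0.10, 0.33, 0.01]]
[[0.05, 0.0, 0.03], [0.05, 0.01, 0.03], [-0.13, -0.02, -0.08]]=z @ [[0.18, 0.02, 0.11], [-0.35, -0.04, -0.21], [-0.05, -0.01, -0.03]]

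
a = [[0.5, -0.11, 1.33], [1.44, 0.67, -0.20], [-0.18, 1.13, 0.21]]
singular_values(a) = [1.7, 1.37, 1.09]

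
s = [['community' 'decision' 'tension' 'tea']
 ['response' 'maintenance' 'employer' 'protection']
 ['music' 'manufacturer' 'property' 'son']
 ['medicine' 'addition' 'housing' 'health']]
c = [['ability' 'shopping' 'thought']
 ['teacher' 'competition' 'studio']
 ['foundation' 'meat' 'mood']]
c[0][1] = 'shopping'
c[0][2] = 'thought'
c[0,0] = 'ability'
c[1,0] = 'teacher'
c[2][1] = 'meat'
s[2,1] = 'manufacturer'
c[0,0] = 'ability'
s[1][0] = 'response'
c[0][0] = 'ability'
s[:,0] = ['community', 'response', 'music', 'medicine']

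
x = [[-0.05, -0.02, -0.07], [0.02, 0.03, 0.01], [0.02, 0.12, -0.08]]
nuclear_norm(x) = 0.24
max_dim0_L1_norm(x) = 0.17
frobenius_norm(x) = 0.17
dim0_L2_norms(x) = [0.06, 0.13, 0.11]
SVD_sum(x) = [[0.00, 0.02, -0.01],[0.0, 0.02, -0.01],[0.02, 0.12, -0.08]] + [[-0.05, -0.04, -0.06], [0.02, 0.01, 0.02], [0.00, 0.0, 0.0]] + [[-0.00, 0.00, 0.00], [-0.0, 0.00, 0.0], [0.00, -0.0, -0.00]]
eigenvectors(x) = [[-0.90, -0.73, 0.83], [0.3, 0.49, -0.18], [0.30, 0.49, 0.53]]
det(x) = 0.00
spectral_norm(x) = 0.15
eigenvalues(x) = [-0.02, 0.01, -0.09]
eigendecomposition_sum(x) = [[-0.04, -0.09, 0.03], [0.01, 0.03, -0.01], [0.01, 0.03, -0.01]] + [[-0.01, -0.03, 0.0], [0.01, 0.02, -0.00], [0.01, 0.02, -0.0]] + [[-0.00, 0.11, -0.11], [-0.00, -0.02, 0.02], [-0.00, 0.07, -0.07]]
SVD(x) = [[0.13, -0.94, -0.32], [0.14, 0.34, -0.93], [0.98, 0.08, 0.17]] @ diag([0.14813087637349312, 0.0919537774189728, 0.0013214700915672227]) @ [[0.11, 0.81, -0.58], [0.6, 0.41, 0.68], [0.79, -0.42, -0.44]]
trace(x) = -0.10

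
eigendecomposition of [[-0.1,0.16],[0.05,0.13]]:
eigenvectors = [[-0.98,-0.52], [0.19,-0.85]]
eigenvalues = [-0.13, 0.16]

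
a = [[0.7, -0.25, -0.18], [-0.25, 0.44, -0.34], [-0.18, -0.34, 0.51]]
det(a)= -0.001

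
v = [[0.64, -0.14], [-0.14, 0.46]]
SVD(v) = [[-0.88,0.48], [0.48,0.88]] @ diag([0.7164331697709323, 0.3835668302290677]) @ [[-0.88, 0.48], [0.48, 0.88]]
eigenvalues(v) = [0.72, 0.38]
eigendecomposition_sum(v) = [[0.55, -0.3], [-0.3, 0.16]] + [[0.09, 0.16],[0.16, 0.30]]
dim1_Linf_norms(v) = [0.64, 0.46]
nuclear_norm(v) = 1.10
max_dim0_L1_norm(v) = 0.78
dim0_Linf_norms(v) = [0.64, 0.46]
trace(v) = 1.10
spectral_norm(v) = 0.72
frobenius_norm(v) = 0.81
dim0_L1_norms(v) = [0.78, 0.6]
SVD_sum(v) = [[0.55, -0.3],[-0.3, 0.16]] + [[0.09,0.16], [0.16,0.30]]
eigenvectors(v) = [[0.88, 0.48], [-0.48, 0.88]]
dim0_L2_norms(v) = [0.66, 0.48]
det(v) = 0.27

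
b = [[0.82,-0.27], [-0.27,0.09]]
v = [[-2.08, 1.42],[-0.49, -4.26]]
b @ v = [[-1.57, 2.31], [0.52, -0.77]]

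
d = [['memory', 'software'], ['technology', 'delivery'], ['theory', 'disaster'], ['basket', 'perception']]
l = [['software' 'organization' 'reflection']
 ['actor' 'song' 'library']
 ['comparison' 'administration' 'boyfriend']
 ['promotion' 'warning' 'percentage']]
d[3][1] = 'perception'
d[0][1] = 'software'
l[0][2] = 'reflection'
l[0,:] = ['software', 'organization', 'reflection']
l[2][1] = 'administration'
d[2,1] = 'disaster'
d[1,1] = 'delivery'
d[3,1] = 'perception'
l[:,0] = ['software', 'actor', 'comparison', 'promotion']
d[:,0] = ['memory', 'technology', 'theory', 'basket']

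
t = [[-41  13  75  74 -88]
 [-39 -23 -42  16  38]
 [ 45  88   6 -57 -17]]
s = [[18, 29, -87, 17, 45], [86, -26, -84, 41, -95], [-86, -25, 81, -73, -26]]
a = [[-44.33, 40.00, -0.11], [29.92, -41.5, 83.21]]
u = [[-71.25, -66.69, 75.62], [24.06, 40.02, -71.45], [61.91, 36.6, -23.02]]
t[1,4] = 38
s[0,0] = 18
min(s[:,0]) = -86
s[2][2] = 81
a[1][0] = 29.92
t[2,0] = 45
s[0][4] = 45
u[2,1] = 36.6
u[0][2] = 75.62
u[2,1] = 36.6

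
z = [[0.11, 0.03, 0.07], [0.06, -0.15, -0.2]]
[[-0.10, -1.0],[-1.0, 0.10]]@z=[[-0.07, 0.15, 0.19], [-0.10, -0.04, -0.09]]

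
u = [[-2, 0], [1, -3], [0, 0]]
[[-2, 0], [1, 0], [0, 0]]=u @ [[1, 0], [0, 0]]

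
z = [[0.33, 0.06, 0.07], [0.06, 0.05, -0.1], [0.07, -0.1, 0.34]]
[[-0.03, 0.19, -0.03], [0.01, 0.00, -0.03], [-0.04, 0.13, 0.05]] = z@[[-0.11, 0.51, -0.15], [0.12, -0.02, 0.11], [-0.06, 0.28, 0.22]]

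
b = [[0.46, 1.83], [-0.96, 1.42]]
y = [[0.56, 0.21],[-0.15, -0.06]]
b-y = [[-0.1,1.62], [-0.81,1.48]]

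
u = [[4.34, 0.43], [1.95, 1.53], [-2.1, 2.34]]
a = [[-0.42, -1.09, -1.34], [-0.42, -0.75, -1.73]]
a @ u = [[-1.13, -4.98],[0.35, -5.38]]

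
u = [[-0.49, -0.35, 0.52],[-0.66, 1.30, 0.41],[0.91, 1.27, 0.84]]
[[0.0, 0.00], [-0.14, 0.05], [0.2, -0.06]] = u @ [[0.18,-0.06],[-0.06,0.02],[0.13,-0.04]]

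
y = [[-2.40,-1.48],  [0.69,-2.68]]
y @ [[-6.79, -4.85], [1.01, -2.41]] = [[14.8, 15.21], [-7.39, 3.11]]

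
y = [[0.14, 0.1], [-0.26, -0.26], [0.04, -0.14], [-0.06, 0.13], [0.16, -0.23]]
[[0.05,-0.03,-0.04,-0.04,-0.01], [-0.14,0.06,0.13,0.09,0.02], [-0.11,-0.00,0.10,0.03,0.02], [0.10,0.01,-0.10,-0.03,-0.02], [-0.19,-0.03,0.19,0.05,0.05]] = y @[[-0.18, -0.22, 0.18, -0.08, 0.07], [0.72, -0.03, -0.69, -0.26, -0.15]]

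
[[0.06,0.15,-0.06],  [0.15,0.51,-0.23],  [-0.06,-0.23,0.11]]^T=[[0.06, 0.15, -0.06],[0.15, 0.51, -0.23],[-0.06, -0.23, 0.11]]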